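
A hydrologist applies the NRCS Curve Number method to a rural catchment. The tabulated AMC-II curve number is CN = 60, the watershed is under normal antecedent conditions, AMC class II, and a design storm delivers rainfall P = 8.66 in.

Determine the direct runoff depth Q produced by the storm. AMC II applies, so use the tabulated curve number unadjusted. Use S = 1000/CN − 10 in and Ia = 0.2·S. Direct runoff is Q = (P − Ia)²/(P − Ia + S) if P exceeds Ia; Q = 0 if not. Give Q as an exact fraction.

AMC II — tabulated CN = 60 applies directly.
Retention S: 1000/CN − 10 with CN=60.000 → S = 20/3 ≈ 6.667 in
Ia = 0.2S: 0.2·6.667 = 1.333 in (exactly 4/3)
Excess rainfall: 8.660 − 1.333 = 7.327 in; P > Ia so Q > 0
Runoff Q = (P−Ia)²/(P−Ia+S) = (7.327)²/(7.327+6.667) = 1207801/314850 ≈ 3.836 in

Q = 1207801/314850 in ≈ 3.836 in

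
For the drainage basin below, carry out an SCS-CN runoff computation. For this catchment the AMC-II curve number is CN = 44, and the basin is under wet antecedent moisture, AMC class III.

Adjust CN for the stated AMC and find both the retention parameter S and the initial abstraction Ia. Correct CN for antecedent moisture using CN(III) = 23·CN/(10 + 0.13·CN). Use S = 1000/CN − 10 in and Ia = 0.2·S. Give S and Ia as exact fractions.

S = 1400/253 in ≈ 5.534 in; Ia = 280/253 in ≈ 1.107 in

Wet (AMC III): CN(III) = 23·44/(10 + 0.13·44) = 1012/(393/25) = 25300/393 ≈ 64.377
Retention S: 1000/CN − 10 with CN=64.377 → S = 1400/253 ≈ 5.534 in
Ia = 0.2·(1400/253) = 280/253 in ≈ 1.107 in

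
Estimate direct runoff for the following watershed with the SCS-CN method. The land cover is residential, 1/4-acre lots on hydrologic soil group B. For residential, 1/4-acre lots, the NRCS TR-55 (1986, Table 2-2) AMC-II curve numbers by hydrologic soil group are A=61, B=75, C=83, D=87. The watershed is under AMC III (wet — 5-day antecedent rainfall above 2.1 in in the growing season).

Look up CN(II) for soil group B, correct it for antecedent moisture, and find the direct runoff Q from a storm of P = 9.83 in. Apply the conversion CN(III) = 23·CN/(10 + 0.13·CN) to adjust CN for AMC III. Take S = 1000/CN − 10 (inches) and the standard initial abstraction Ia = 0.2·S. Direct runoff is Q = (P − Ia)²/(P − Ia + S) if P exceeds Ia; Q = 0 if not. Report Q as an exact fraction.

Q = 4333193929/523206300 in ≈ 8.282 in

NRCS table: residential, 1/4-acre lots, soil group B → CN(II) = 75
Adjust CN=75 to AMC III: 23·75/(10 + 0.13·75) → 1725 ÷ (79/4) = 6900/79 ≈ 87.342
Max retention: S = 1000/(6900/79) − 10 = 100/69 in (≈ 1.449 in)
Initial abstraction Ia = S/5 = (100/69)/5 = 20/69 ≈ 0.290 in
P − Ia = 9.830 − 0.290 = 65827/6900 ≈ 9.540 in (> 0, runoff occurs)
Runoff Q = (P−Ia)²/(P−Ia+S) = (9.540)²/(9.540+1.449) = 4333193929/523206300 ≈ 8.282 in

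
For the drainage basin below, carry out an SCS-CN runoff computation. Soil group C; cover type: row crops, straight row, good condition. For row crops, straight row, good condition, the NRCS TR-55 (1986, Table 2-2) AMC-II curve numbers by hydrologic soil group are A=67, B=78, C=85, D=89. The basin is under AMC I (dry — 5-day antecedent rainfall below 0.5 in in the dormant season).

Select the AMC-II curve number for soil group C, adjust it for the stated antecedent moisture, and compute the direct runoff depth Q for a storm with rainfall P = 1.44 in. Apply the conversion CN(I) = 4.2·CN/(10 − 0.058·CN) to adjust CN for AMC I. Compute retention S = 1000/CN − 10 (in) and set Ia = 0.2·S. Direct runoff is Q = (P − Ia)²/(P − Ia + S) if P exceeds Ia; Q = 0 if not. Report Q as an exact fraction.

Q = 795664/10623725 in ≈ 0.075 in

NRCS table: row crops, straight row, good condition, soil group C → CN(II) = 85
Dry (AMC I): CN(I) = 4.2·85/(10 − 0.058·85) = 357/(507/100) = 11900/169 ≈ 70.414
Max retention: S = 1000/(11900/169) − 10 = 500/119 in (≈ 4.202 in)
Ia = 0.2·(500/119) = 100/119 in ≈ 0.840 in
P − Ia = 1.440 − 0.840 = 1784/2975 ≈ 0.600 in (> 0, runoff occurs)
Q = (1784/2975)²/((1784/2975) + 500/119) = (3182656/8850625)/(14284/2975) = 795664/10623725 in ≈ 0.075 in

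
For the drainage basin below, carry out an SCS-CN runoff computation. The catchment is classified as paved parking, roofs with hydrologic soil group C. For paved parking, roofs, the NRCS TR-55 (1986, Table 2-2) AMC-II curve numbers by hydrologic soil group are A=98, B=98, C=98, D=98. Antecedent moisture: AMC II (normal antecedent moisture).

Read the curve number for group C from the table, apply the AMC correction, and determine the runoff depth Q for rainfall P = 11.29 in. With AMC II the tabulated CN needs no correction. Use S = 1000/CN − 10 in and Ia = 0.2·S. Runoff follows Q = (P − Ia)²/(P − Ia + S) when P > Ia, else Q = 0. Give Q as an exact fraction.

NRCS table: paved parking, roofs, soil group C → CN(II) = 98
CN(II) = 98; AMC II needs no correction.
Retention S: 1000/CN − 10 with CN=98.000 → S = 10/49 ≈ 0.204 in
Initial abstraction Ia = S/5 = (10/49)/5 = 2/49 ≈ 0.041 in
P − Ia = 11.290 − 0.041 = 55121/4900 ≈ 11.249 in (> 0, runoff occurs)
Q: (55121/4900)² ÷ (56121/4900) = 3038324641/274992900 in (≈ 11.049 in)

Q = 3038324641/274992900 in ≈ 11.049 in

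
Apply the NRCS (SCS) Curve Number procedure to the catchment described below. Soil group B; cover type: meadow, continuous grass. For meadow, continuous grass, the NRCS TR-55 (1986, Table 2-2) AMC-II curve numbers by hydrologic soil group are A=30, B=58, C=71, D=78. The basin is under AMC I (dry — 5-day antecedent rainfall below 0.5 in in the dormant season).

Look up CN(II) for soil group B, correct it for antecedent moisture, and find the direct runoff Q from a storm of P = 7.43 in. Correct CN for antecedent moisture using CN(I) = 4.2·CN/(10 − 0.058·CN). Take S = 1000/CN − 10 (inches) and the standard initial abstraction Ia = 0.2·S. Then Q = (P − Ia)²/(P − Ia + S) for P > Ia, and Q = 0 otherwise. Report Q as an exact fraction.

Q = 133333209/178486300 in ≈ 0.747 in

NRCS table: meadow, continuous grass, soil group B → CN(II) = 58
CN(I) from CN(II)=58: (4.2·58)/(10 − 0.058·58) = 2900/79 ≈ 36.709
Max retention: S = 1000/(2900/79) − 10 = 500/29 in (≈ 17.241 in)
Initial abstraction Ia = S/5 = (500/29)/5 = 100/29 ≈ 3.448 in
Since P=7.430 > Ia=3.448: effective rainfall P−Ia = 11547/2900 in
Q: (11547/2900)² ÷ (61547/2900) = 133333209/178486300 in (≈ 0.747 in)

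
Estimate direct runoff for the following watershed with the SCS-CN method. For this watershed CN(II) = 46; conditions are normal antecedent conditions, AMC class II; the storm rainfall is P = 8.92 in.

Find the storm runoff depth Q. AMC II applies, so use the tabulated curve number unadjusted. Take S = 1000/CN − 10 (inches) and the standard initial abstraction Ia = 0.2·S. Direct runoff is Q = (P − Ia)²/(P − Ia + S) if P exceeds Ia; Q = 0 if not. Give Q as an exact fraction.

Q = 14280841/6054175 in ≈ 2.359 in

AMC II — tabulated CN = 46 applies directly.
Max retention: S = 1000/46 − 10 = 270/23 in (≈ 11.739 in)
Initial abstraction Ia = S/5 = (270/23)/5 = 54/23 ≈ 2.348 in
Since P=8.920 > Ia=2.348: effective rainfall P−Ia = 3779/575 in
Q = (3779/575)²/((3779/575) + 270/23) = (14280841/330625)/(10529/575) = 14280841/6054175 in ≈ 2.359 in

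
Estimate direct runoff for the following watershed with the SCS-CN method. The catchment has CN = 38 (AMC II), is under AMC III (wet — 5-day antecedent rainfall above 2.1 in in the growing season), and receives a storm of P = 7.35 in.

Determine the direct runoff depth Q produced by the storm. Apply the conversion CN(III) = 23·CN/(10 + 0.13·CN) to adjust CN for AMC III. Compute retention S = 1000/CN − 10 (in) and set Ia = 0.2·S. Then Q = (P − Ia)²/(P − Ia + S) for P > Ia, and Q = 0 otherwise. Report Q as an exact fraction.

CN(III) from CN(II)=38: (23·38)/(10 + 0.13·38) = 43700/747 ≈ 58.501
S = 1000/(43700/747) − 10 = 3100/437 in ≈ 7.094 in
Ia = 0.2S: 0.2·7.094 = 1.419 in (exactly 620/437)
Since P=7.350 > Ia=1.419: effective rainfall P−Ia = 51839/8740 in
Q = (51839/8740)²/((51839/8740) + 3100/437) = (2687281921/76387600)/(113839/8740) = 2687281921/994952860 in ≈ 2.701 in

Q = 2687281921/994952860 in ≈ 2.701 in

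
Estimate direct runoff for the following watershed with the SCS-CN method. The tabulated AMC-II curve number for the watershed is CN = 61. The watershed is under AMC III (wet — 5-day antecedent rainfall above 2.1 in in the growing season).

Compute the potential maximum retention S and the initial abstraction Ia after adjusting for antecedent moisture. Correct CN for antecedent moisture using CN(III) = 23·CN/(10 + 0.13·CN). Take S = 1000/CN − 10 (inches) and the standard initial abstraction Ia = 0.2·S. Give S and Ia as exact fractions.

S = 3900/1403 in ≈ 2.780 in; Ia = 780/1403 in ≈ 0.556 in

CN(III) from CN(II)=61: (23·61)/(10 + 0.13·61) = 140300/1793 ≈ 78.249
Retention S: 1000/CN − 10 with CN=78.249 → S = 3900/1403 ≈ 2.780 in
Ia = 0.2S: 0.2·2.780 = 0.556 in (exactly 780/1403)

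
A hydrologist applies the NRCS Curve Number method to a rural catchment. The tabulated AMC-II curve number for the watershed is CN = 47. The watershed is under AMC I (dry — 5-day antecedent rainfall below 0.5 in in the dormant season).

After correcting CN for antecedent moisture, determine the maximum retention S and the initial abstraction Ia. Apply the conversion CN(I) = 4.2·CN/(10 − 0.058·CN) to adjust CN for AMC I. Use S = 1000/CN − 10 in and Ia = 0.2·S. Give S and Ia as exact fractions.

CN(I) from CN(II)=47: (4.2·47)/(10 − 0.058·47) = 98700/3637 ≈ 27.138
Retention S: 1000/CN − 10 with CN=27.138 → S = 26500/987 ≈ 26.849 in
Ia = 0.2·(26500/987) = 5300/987 in ≈ 5.370 in

S = 26500/987 in ≈ 26.849 in; Ia = 5300/987 in ≈ 5.370 in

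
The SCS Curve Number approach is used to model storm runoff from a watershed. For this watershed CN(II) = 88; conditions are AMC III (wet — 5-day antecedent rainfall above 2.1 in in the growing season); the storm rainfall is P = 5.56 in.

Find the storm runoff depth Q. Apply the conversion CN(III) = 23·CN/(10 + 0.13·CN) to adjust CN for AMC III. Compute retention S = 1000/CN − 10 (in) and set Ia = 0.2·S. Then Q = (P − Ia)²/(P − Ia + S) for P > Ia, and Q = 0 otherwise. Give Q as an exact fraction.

CN(III) from CN(II)=88: (23·88)/(10 + 0.13·88) = 6325/67 ≈ 94.403
Max retention: S = 1000/(6325/67) − 10 = 150/253 in (≈ 0.593 in)
Initial abstraction Ia = S/5 = (150/253)/5 = 30/253 ≈ 0.119 in
Since P=5.560 > Ia=0.119: effective rainfall P−Ia = 34417/6325 in
Q = (34417/6325)²/((34417/6325) + 150/253) = (1184529889/40005625)/(38167/6325) = 1184529889/241406275 in ≈ 4.907 in

Q = 1184529889/241406275 in ≈ 4.907 in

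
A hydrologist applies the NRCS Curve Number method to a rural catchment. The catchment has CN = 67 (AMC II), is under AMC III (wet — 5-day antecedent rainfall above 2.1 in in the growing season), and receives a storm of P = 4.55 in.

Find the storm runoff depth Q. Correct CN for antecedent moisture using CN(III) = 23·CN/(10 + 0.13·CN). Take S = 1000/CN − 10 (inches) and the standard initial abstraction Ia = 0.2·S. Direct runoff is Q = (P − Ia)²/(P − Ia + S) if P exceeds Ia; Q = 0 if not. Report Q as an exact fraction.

Q = 16136874961/5949215420 in ≈ 2.712 in

Adjust CN=67 to AMC III: 23·67/(10 + 0.13·67) → 1541 ÷ (1871/100) = 154100/1871 ≈ 82.362
Max retention: S = 1000/(154100/1871) − 10 = 3300/1541 in (≈ 2.141 in)
Ia = 0.2S: 0.2·2.141 = 0.428 in (exactly 660/1541)
P − Ia = 4.550 − 0.428 = 127031/30820 ≈ 4.122 in (> 0, runoff occurs)
Q: (127031/30820)² ÷ (193031/30820) = 16136874961/5949215420 in (≈ 2.712 in)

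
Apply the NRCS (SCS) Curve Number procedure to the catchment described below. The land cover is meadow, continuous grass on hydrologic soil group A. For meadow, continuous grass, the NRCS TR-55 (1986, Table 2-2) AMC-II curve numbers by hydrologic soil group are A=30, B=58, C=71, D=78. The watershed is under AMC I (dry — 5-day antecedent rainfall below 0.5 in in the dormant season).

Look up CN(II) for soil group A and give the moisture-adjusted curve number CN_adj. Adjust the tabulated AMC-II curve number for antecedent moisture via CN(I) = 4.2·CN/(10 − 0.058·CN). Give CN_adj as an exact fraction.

NRCS table: meadow, continuous grass, soil group A → CN(II) = 30
Adjust CN=30 to AMC I: 4.2·30/(10 − 0.058·30) → 126 ÷ (413/50) = 900/59 ≈ 15.254

CN_adj = 900/59 ≈ 15.254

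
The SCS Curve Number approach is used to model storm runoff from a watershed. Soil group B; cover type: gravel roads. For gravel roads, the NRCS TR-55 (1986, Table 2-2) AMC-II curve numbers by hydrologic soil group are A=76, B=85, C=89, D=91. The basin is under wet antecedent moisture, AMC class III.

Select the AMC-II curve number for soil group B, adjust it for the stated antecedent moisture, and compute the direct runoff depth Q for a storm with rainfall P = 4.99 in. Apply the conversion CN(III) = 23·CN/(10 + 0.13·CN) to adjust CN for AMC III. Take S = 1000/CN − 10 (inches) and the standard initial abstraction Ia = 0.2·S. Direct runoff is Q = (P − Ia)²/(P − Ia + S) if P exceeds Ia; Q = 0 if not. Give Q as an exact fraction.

Q = 35762213881/8567161900 in ≈ 4.174 in

NRCS table: gravel roads, soil group B → CN(II) = 85
CN(III) from CN(II)=85: (23·85)/(10 + 0.13·85) = 39100/421 ≈ 92.874
S = 1000/(39100/421) − 10 = 300/391 in ≈ 0.767 in
Initial abstraction Ia = S/5 = (300/391)/5 = 60/391 ≈ 0.153 in
Since P=4.990 > Ia=0.153: effective rainfall P−Ia = 189109/39100 in
Q = (189109/39100)²/((189109/39100) + 300/391) = (35762213881/1528810000)/(219109/39100) = 35762213881/8567161900 in ≈ 4.174 in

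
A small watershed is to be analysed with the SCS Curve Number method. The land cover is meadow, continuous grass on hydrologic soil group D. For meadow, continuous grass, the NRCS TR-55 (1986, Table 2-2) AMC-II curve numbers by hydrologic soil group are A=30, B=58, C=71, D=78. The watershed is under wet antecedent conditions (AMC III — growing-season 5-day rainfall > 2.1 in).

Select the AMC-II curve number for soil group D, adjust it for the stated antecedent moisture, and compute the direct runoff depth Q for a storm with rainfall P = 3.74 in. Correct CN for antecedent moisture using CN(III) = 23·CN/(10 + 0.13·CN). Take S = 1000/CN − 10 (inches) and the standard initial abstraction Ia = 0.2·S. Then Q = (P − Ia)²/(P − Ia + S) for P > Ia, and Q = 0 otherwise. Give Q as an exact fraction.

NRCS table: meadow, continuous grass, soil group D → CN(II) = 78
Wet (AMC III): CN(III) = 23·78/(10 + 0.13·78) = 1794/(1007/50) = 89700/1007 ≈ 89.076
Retention S: 1000/CN − 10 with CN=89.076 → S = 1100/897 ≈ 1.226 in
Ia = 0.2·(1100/897) = 220/897 in ≈ 0.245 in
P − Ia = 3.740 − 0.245 = 156739/44850 ≈ 3.495 in (> 0, runoff occurs)
Q: (156739/44850)² ÷ (211739/44850) = 2233374011/863317650 in (≈ 2.587 in)

Q = 2233374011/863317650 in ≈ 2.587 in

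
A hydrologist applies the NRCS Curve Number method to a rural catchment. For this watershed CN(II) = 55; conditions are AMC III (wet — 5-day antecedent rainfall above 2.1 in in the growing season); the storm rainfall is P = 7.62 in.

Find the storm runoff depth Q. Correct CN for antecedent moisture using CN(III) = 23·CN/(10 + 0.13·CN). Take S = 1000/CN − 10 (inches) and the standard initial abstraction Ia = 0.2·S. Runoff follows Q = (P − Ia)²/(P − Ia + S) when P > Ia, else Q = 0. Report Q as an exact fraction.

Q = 2545845483/558257150 in ≈ 4.560 in

CN(III) from CN(II)=55: (23·55)/(10 + 0.13·55) = 25300/343 ≈ 73.761
S = 1000/(25300/343) − 10 = 900/253 in ≈ 3.557 in
Ia = 0.2·(900/253) = 180/253 in ≈ 0.711 in
Excess rainfall: 7.620 − 0.711 = 6.909 in; P > Ia so Q > 0
Q: (87393/12650)² ÷ (132393/12650) = 2545845483/558257150 in (≈ 4.560 in)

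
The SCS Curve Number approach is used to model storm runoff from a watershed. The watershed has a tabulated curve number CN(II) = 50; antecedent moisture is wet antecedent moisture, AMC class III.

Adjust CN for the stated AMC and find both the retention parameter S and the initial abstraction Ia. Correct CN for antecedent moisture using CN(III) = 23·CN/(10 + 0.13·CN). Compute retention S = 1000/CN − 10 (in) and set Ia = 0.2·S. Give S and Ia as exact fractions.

S = 100/23 in ≈ 4.348 in; Ia = 20/23 in ≈ 0.870 in

Wet (AMC III): CN(III) = 23·50/(10 + 0.13·50) = 1150/(33/2) = 2300/33 ≈ 69.697
Max retention: S = 1000/(2300/33) − 10 = 100/23 in (≈ 4.348 in)
Ia = 0.2·(100/23) = 20/23 in ≈ 0.870 in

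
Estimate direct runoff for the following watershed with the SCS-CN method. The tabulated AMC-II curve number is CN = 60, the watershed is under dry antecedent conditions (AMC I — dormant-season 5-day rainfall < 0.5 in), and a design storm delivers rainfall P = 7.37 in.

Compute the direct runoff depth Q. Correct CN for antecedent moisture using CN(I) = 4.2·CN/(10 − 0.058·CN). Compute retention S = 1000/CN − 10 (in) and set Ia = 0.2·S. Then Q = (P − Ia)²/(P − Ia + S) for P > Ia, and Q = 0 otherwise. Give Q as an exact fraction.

CN(I) from CN(II)=60: (4.2·60)/(10 − 0.058·60) = 6300/163 ≈ 38.650
Retention S: 1000/CN − 10 with CN=38.650 → S = 1000/63 ≈ 15.873 in
Initial abstraction Ia = S/5 = (1000/63)/5 = 200/63 ≈ 3.175 in
Excess rainfall: 7.370 − 3.175 = 4.195 in; P > Ia so Q > 0
Runoff Q = (P−Ia)²/(P−Ia+S) = (4.195)²/(4.195+15.873) = 698597761/796515300 ≈ 0.877 in

Q = 698597761/796515300 in ≈ 0.877 in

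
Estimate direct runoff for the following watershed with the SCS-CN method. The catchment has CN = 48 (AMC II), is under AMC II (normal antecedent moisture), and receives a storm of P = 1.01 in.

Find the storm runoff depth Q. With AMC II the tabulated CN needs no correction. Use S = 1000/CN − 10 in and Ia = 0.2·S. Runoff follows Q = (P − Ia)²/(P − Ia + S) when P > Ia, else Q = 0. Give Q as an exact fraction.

Average conditions: CN = 48 (no AMC adjustment).
Retention S: 1000/CN − 10 with CN=48.000 → S = 65/6 ≈ 10.833 in
Initial abstraction Ia = S/5 = (65/6)/5 = 13/6 ≈ 2.167 in
P = 1.010 ≤ Ia = 2.167 in: entire storm abstracted, Q = 0.

Q = 0 in ≈ 0.000 in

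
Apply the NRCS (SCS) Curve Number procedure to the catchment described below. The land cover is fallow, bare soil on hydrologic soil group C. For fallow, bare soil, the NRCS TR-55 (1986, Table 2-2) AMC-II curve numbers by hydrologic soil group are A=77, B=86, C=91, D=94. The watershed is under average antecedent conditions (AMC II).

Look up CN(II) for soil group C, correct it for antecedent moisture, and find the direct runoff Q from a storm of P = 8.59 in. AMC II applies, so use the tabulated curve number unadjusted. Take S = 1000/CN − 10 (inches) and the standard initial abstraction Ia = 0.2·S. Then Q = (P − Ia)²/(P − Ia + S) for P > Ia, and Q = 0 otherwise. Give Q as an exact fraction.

Q = 5832224161/776857900 in ≈ 7.507 in

NRCS table: fallow, bare soil, soil group C → CN(II) = 91
Average conditions: CN = 91 (no AMC adjustment).
Retention S: 1000/CN − 10 with CN=91.000 → S = 90/91 ≈ 0.989 in
Initial abstraction Ia = S/5 = (90/91)/5 = 18/91 ≈ 0.198 in
Since P=8.590 > Ia=0.198: effective rainfall P−Ia = 76369/9100 in
Q = (76369/9100)²/((76369/9100) + 90/91) = (5832224161/82810000)/(85369/9100) = 5832224161/776857900 in ≈ 7.507 in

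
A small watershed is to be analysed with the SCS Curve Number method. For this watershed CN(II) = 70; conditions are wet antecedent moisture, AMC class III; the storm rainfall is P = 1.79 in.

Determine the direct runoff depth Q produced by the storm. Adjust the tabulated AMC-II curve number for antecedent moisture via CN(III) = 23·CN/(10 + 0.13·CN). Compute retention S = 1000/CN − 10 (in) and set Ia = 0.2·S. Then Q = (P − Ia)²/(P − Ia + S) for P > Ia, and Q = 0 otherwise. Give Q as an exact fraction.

Q = 520706761/850385900 in ≈ 0.612 in

Adjust CN=70 to AMC III: 23·70/(10 + 0.13·70) → 1610 ÷ (191/10) = 16100/191 ≈ 84.293
S = 1000/(16100/191) − 10 = 300/161 in ≈ 1.863 in
Ia = 0.2·(300/161) = 60/161 in ≈ 0.373 in
Excess rainfall: 1.790 − 0.373 = 1.417 in; P > Ia so Q > 0
Q = (22819/16100)²/((22819/16100) + 300/161) = (520706761/259210000)/(52819/16100) = 520706761/850385900 in ≈ 0.612 in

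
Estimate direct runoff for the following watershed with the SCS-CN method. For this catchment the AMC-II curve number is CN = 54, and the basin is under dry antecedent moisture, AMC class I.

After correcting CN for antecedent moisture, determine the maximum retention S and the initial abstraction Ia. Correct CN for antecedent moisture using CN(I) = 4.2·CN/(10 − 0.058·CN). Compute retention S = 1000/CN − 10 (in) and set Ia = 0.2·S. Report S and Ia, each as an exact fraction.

S = 11500/567 in ≈ 20.282 in; Ia = 2300/567 in ≈ 4.056 in

Dry (AMC I): CN(I) = 4.2·54/(10 − 0.058·54) = (1134/5)/(1717/250) = 56700/1717 ≈ 33.023
Max retention: S = 1000/(56700/1717) − 10 = 11500/567 in (≈ 20.282 in)
Initial abstraction Ia = S/5 = (11500/567)/5 = 2300/567 ≈ 4.056 in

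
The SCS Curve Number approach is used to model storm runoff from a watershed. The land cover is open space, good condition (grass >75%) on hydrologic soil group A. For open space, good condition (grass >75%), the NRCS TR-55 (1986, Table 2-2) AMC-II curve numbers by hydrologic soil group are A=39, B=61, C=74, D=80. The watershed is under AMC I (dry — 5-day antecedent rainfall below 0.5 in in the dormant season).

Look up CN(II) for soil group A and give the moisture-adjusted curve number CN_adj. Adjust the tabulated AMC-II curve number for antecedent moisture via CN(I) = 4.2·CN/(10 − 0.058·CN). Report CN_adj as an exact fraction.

NRCS table: open space, good condition (grass >75%), soil group A → CN(II) = 39
Adjust CN=39 to AMC I: 4.2·39/(10 − 0.058·39) → (819/5) ÷ (3869/500) = 81900/3869 ≈ 21.168

CN_adj = 81900/3869 ≈ 21.168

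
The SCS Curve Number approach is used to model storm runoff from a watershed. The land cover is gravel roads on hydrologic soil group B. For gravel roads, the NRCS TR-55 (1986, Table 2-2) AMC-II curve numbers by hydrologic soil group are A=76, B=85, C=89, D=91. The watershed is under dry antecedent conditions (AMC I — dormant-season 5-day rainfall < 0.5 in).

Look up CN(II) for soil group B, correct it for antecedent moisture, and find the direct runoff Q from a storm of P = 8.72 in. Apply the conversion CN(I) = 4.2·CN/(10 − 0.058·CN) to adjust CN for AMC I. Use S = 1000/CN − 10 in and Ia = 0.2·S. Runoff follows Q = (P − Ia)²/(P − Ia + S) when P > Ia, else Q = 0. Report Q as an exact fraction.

NRCS table: gravel roads, soil group B → CN(II) = 85
CN(I) from CN(II)=85: (4.2·85)/(10 − 0.058·85) = 11900/169 ≈ 70.414
Retention S: 1000/CN − 10 with CN=70.414 → S = 500/119 ≈ 4.202 in
Ia = 0.2·(500/119) = 100/119 in ≈ 0.840 in
Excess rainfall: 8.720 − 0.840 = 7.880 in; P > Ia so Q > 0
Q = (23442/2975)²/((23442/2975) + 500/119) = (549527364/8850625)/(35942/2975) = 274763682/53463725 in ≈ 5.139 in

Q = 274763682/53463725 in ≈ 5.139 in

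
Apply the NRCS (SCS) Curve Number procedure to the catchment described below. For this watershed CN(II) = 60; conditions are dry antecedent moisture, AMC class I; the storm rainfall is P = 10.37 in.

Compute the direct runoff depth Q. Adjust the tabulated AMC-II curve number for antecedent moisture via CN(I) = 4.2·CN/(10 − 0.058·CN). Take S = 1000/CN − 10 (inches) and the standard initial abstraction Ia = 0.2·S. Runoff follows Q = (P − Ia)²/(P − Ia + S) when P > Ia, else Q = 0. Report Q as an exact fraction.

Adjust CN=60 to AMC I: 4.2·60/(10 − 0.058·60) → 252 ÷ (163/25) = 6300/163 ≈ 38.650
Retention S: 1000/CN − 10 with CN=38.650 → S = 1000/63 ≈ 15.873 in
Ia = 0.2·(1000/63) = 200/63 in ≈ 3.175 in
P − Ia = 10.370 − 3.175 = 45331/6300 ≈ 7.195 in (> 0, runoff occurs)
Q = (45331/6300)²/((45331/6300) + 1000/63) = (2054899561/39690000)/(145331/6300) = 2054899561/915585300 in ≈ 2.244 in

Q = 2054899561/915585300 in ≈ 2.244 in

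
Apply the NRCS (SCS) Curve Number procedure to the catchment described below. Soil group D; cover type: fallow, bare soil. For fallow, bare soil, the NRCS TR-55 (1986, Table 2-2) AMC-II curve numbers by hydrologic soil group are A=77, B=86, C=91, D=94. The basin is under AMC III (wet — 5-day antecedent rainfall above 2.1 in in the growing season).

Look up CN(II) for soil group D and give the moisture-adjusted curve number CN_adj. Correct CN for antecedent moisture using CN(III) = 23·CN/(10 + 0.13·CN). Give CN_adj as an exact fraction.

NRCS table: fallow, bare soil, soil group D → CN(II) = 94
Wet (AMC III): CN(III) = 23·94/(10 + 0.13·94) = 2162/(1111/50) = 108100/1111 ≈ 97.300

CN_adj = 108100/1111 ≈ 97.300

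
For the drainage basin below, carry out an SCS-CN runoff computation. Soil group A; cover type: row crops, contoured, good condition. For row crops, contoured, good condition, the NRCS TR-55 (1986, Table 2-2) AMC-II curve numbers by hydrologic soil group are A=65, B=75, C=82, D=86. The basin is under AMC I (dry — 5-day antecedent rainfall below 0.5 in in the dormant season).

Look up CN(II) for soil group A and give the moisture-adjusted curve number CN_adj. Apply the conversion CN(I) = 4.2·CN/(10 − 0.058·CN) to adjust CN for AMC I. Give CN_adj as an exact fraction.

NRCS table: row crops, contoured, good condition, soil group A → CN(II) = 65
Adjust CN=65 to AMC I: 4.2·65/(10 − 0.058·65) → 273 ÷ (623/100) = 3900/89 ≈ 43.820

CN_adj = 3900/89 ≈ 43.820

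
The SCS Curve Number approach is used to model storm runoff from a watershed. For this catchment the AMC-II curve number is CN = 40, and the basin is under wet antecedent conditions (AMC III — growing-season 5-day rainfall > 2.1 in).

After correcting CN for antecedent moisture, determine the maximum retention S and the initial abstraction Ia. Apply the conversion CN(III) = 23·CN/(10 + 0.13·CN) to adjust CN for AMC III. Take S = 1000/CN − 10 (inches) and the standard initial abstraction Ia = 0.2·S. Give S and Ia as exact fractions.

S = 150/23 in ≈ 6.522 in; Ia = 30/23 in ≈ 1.304 in

CN(III) from CN(II)=40: (23·40)/(10 + 0.13·40) = 1150/19 ≈ 60.526
S = 1000/(1150/19) − 10 = 150/23 in ≈ 6.522 in
Ia = 0.2S: 0.2·6.522 = 1.304 in (exactly 30/23)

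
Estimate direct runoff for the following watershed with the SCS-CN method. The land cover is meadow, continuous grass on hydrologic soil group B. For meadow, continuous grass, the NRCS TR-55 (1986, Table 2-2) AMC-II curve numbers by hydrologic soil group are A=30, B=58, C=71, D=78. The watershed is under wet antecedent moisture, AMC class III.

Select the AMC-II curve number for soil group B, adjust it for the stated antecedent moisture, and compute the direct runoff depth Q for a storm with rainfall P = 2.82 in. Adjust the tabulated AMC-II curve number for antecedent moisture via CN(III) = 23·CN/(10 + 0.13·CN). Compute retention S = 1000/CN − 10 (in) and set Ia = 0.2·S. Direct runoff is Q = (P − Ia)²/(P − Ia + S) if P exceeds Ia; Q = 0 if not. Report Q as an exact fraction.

NRCS table: meadow, continuous grass, soil group B → CN(II) = 58
Adjust CN=58 to AMC III: 23·58/(10 + 0.13·58) → 1334 ÷ (877/50) = 66700/877 ≈ 76.055
S = 1000/(66700/877) − 10 = 2100/667 in ≈ 3.148 in
Ia = 0.2·(2100/667) = 420/667 in ≈ 0.630 in
Excess rainfall: 2.820 − 0.630 = 2.190 in; P > Ia so Q > 0
Q = (73047/33350)²/((73047/33350) + 2100/667) = (5335864209/1112222500)/(178047/33350) = 592873801/659763050 in ≈ 0.899 in

Q = 592873801/659763050 in ≈ 0.899 in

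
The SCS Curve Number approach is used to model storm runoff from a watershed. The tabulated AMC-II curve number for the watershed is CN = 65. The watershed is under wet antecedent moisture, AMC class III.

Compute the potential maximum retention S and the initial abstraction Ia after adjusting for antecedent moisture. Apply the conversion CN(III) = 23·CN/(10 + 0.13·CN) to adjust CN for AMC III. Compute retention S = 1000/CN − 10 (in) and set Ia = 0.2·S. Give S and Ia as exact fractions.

S = 700/299 in ≈ 2.341 in; Ia = 140/299 in ≈ 0.468 in

Adjust CN=65 to AMC III: 23·65/(10 + 0.13·65) → 1495 ÷ (369/20) = 29900/369 ≈ 81.030
Retention S: 1000/CN − 10 with CN=81.030 → S = 700/299 ≈ 2.341 in
Ia = 0.2·(700/299) = 140/299 in ≈ 0.468 in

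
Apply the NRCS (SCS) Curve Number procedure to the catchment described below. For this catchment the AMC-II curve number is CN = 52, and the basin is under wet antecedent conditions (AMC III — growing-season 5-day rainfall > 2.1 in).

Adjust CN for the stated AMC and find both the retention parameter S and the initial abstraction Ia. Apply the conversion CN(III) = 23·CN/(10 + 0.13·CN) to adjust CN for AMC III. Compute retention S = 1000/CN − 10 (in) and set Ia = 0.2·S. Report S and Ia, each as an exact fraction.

S = 1200/299 in ≈ 4.013 in; Ia = 240/299 in ≈ 0.803 in

CN(III) from CN(II)=52: (23·52)/(10 + 0.13·52) = 29900/419 ≈ 71.360
Max retention: S = 1000/(29900/419) − 10 = 1200/299 in (≈ 4.013 in)
Initial abstraction Ia = S/5 = (1200/299)/5 = 240/299 ≈ 0.803 in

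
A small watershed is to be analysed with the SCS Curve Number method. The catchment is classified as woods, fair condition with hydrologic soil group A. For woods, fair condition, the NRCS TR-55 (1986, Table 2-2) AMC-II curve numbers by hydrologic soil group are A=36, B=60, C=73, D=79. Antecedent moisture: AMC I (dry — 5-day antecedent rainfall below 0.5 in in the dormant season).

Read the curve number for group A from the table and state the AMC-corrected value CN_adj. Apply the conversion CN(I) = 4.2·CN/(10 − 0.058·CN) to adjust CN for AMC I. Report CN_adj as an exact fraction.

CN_adj = 18900/989 ≈ 19.110

NRCS table: woods, fair condition, soil group A → CN(II) = 36
Dry (AMC I): CN(I) = 4.2·36/(10 − 0.058·36) = (756/5)/(989/125) = 18900/989 ≈ 19.110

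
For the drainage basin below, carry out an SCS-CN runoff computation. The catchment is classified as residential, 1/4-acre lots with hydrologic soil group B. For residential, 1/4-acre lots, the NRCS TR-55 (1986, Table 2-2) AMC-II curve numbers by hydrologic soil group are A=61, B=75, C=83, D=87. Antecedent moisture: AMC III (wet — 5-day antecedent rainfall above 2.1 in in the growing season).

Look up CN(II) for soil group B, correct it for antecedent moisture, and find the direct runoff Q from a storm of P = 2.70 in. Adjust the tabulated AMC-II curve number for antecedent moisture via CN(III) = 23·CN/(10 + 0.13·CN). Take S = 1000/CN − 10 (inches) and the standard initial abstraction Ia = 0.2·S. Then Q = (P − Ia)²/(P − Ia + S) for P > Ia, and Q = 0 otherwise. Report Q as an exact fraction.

NRCS table: residential, 1/4-acre lots, soil group B → CN(II) = 75
CN(III) from CN(II)=75: (23·75)/(10 + 0.13·75) = 6900/79 ≈ 87.342
S = 1000/(6900/79) − 10 = 100/69 in ≈ 1.449 in
Ia = 0.2·(100/69) = 20/69 in ≈ 0.290 in
P − Ia = 2.700 − 0.290 = 1663/690 ≈ 2.410 in (> 0, runoff occurs)
Q: (1663/690)² ÷ (2663/690) = 2765569/1837470 in (≈ 1.505 in)

Q = 2765569/1837470 in ≈ 1.505 in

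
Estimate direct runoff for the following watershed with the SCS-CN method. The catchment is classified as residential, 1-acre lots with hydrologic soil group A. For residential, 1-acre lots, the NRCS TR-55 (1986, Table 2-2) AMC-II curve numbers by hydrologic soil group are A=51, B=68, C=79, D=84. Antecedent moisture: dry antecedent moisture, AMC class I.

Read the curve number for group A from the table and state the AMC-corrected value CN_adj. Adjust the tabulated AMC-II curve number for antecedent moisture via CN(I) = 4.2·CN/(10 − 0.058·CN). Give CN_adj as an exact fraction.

NRCS table: residential, 1-acre lots, soil group A → CN(II) = 51
Adjust CN=51 to AMC I: 4.2·51/(10 − 0.058·51) → (1071/5) ÷ (3521/500) = 15300/503 ≈ 30.417

CN_adj = 15300/503 ≈ 30.417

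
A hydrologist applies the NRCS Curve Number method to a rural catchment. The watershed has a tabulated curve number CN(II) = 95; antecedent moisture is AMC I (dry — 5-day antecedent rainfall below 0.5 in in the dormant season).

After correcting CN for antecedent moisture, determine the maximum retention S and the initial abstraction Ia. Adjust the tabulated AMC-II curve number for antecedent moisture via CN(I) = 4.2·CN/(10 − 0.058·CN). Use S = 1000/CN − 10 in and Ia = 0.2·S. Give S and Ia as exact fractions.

CN(I) from CN(II)=95: (4.2·95)/(10 − 0.058·95) = 39900/449 ≈ 88.864
Retention S: 1000/CN − 10 with CN=88.864 → S = 500/399 ≈ 1.253 in
Initial abstraction Ia = S/5 = (500/399)/5 = 100/399 ≈ 0.251 in

S = 500/399 in ≈ 1.253 in; Ia = 100/399 in ≈ 0.251 in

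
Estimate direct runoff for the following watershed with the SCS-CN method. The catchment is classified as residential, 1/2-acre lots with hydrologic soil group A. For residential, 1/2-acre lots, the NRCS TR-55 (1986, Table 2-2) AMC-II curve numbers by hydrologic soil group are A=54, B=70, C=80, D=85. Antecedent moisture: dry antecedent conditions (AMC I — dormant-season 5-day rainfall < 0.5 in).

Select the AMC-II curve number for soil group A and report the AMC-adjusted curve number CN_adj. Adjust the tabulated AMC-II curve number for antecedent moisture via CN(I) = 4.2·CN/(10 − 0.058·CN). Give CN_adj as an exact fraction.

CN_adj = 56700/1717 ≈ 33.023

NRCS table: residential, 1/2-acre lots, soil group A → CN(II) = 54
Adjust CN=54 to AMC I: 4.2·54/(10 − 0.058·54) → (1134/5) ÷ (1717/250) = 56700/1717 ≈ 33.023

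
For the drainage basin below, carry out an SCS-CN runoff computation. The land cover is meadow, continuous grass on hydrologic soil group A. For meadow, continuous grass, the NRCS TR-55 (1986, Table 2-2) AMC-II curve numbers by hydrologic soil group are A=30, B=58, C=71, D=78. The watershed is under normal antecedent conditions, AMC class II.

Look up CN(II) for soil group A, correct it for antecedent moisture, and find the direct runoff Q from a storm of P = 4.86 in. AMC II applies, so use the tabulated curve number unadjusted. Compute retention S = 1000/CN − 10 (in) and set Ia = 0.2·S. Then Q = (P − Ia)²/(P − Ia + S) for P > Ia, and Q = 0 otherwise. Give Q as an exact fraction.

Q = 841/529350 in ≈ 0.002 in

NRCS table: meadow, continuous grass, soil group A → CN(II) = 30
CN(II) = 30; AMC II needs no correction.
S = 1000/30 − 10 = 70/3 in ≈ 23.333 in
Ia = 0.2S: 0.2·23.333 = 4.667 in (exactly 14/3)
P − Ia = 4.860 − 4.667 = 29/150 ≈ 0.193 in (> 0, runoff occurs)
Q = (29/150)²/((29/150) + 70/3) = (841/22500)/(3529/150) = 841/529350 in ≈ 0.002 in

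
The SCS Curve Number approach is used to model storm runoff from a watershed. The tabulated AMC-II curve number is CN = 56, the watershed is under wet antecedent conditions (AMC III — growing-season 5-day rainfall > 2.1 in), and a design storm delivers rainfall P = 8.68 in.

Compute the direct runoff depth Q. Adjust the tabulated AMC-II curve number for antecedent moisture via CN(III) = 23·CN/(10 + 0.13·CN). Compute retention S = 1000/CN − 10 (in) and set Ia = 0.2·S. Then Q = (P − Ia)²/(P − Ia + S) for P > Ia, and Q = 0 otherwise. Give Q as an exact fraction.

Wet (AMC III): CN(III) = 23·56/(10 + 0.13·56) = 1288/(432/25) = 4025/54 ≈ 74.537
Max retention: S = 1000/(4025/54) − 10 = 550/161 in (≈ 3.416 in)
Initial abstraction Ia = S/5 = (550/161)/5 = 110/161 ≈ 0.683 in
P − Ia = 8.680 − 0.683 = 32187/4025 ≈ 7.997 in (> 0, runoff occurs)
Q = (32187/4025)²/((32187/4025) + 550/161) = (1036002969/16200625)/(45937/4025) = 1036002969/184896425 in ≈ 5.603 in

Q = 1036002969/184896425 in ≈ 5.603 in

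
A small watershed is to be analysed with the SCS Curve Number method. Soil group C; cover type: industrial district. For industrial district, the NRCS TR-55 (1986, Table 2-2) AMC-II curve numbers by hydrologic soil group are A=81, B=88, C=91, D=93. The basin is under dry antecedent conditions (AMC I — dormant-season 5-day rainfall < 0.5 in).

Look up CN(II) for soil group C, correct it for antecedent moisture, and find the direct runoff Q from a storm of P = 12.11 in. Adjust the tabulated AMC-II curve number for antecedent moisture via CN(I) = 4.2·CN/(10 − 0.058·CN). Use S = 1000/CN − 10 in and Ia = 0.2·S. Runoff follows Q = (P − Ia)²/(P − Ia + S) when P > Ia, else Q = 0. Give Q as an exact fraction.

NRCS table: industrial district, soil group C → CN(II) = 91
CN(I) from CN(II)=91: (4.2·91)/(10 − 0.058·91) = 63700/787 ≈ 80.940
S = 1000/(63700/787) − 10 = 1500/637 in ≈ 2.355 in
Ia = 0.2·(1500/637) = 300/637 in ≈ 0.471 in
P − Ia = 12.110 − 0.471 = 741407/63700 ≈ 11.639 in (> 0, runoff occurs)
Runoff Q = (P−Ia)²/(P−Ia+S) = (11.639)²/(11.639+2.355) = 549684339649/56782625900 ≈ 9.681 in

Q = 549684339649/56782625900 in ≈ 9.681 in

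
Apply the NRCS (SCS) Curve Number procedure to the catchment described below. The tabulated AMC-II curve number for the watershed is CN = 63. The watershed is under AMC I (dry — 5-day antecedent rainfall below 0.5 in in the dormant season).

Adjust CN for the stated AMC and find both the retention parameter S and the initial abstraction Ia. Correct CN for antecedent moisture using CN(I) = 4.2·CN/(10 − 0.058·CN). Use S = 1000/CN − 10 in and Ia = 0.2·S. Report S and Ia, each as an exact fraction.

S = 18500/1323 in ≈ 13.983 in; Ia = 3700/1323 in ≈ 2.797 in

Adjust CN=63 to AMC I: 4.2·63/(10 − 0.058·63) → (1323/5) ÷ (3173/500) = 132300/3173 ≈ 41.696
S = 1000/(132300/3173) − 10 = 18500/1323 in ≈ 13.983 in
Initial abstraction Ia = S/5 = (18500/1323)/5 = 3700/1323 ≈ 2.797 in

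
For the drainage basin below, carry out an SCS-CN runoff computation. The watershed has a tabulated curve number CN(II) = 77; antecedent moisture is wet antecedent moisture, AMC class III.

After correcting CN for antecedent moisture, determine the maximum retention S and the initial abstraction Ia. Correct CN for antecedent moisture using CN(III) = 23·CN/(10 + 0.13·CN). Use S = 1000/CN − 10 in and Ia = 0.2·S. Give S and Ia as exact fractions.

Wet (AMC III): CN(III) = 23·77/(10 + 0.13·77) = 1771/(2001/100) = 7700/87 ≈ 88.506
S = 1000/(7700/87) − 10 = 100/77 in ≈ 1.299 in
Ia = 0.2·(100/77) = 20/77 in ≈ 0.260 in

S = 100/77 in ≈ 1.299 in; Ia = 20/77 in ≈ 0.260 in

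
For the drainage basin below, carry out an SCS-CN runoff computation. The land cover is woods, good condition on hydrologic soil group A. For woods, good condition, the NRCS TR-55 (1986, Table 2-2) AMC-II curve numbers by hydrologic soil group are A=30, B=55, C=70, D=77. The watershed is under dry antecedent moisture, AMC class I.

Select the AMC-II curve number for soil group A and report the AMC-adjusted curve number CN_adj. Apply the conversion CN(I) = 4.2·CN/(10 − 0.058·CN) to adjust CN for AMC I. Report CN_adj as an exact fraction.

CN_adj = 900/59 ≈ 15.254

NRCS table: woods, good condition, soil group A → CN(II) = 30
CN(I) from CN(II)=30: (4.2·30)/(10 − 0.058·30) = 900/59 ≈ 15.254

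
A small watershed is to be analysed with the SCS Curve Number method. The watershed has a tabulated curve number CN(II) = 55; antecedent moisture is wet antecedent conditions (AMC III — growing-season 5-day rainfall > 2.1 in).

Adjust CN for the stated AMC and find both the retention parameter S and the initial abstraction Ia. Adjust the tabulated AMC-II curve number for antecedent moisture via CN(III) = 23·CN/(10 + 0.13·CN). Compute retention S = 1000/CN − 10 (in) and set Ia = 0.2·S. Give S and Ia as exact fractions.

S = 900/253 in ≈ 3.557 in; Ia = 180/253 in ≈ 0.711 in

Wet (AMC III): CN(III) = 23·55/(10 + 0.13·55) = 1265/(343/20) = 25300/343 ≈ 73.761
Max retention: S = 1000/(25300/343) − 10 = 900/253 in (≈ 3.557 in)
Initial abstraction Ia = S/5 = (900/253)/5 = 180/253 ≈ 0.711 in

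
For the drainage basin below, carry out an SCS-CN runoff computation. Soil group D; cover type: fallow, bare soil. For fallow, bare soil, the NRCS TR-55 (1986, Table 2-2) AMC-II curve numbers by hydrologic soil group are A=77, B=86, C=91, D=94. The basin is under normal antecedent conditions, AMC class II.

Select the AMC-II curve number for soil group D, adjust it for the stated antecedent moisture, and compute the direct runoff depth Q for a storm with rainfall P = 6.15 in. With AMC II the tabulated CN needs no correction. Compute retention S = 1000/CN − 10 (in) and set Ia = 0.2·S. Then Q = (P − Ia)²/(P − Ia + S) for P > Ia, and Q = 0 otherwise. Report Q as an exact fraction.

NRCS table: fallow, bare soil, soil group D → CN(II) = 94
AMC II — tabulated CN = 94 applies directly.
S = 1000/94 − 10 = 30/47 in ≈ 0.638 in
Ia = 0.2·(30/47) = 6/47 in ≈ 0.128 in
Since P=6.150 > Ia=0.128: effective rainfall P−Ia = 5661/940 in
Runoff Q = (P−Ia)²/(P−Ia+S) = (6.022)²/(6.022+0.638) = 10682307/1961780 ≈ 5.445 in

Q = 10682307/1961780 in ≈ 5.445 in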